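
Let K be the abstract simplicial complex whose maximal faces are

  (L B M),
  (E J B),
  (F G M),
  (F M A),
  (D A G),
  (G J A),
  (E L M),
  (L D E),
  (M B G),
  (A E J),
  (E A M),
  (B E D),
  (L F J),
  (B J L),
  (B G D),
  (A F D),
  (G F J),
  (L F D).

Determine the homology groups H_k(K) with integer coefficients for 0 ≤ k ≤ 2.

Take the total order A < B < D < E < F < G < J < L < M on the vertex set. Then K (dimension 2) consists of the simplices:

  0-simplices (9): A, B, D, E, F, G, J, L, M
  1-simplices (27): AD, AE, AF, AG, AJ, AM, BD, BE, BG, BJ, BL, BM, DE, DF, DG, DL, EJ, EL, EM, FG, FJ, FL, FM, GJ, GM, JL, LM
  2-simplices (18): ADF, ADG, AEJ, AEM, AFM, AGJ, BDE, BDG, BEJ, BGM, BJL, BLM, DEL, DFL, ELM, FGJ, FGM, FJL

so the chain groups are C_0 ≅ Z^9, C_1 ≅ Z^27, C_2 ≅ Z^18.

The boundary map ∂_1: C_1 → C_0 maps an edge to its endpoints' difference, ∂[p,q] = q − p. For instance
  ∂AD = D − A.
This gives a 9×27 integer matrix of rank 8; reducing to Smith normal form yields diagonal entries (1,1,1,1,1,1,1,1).

The boundary map ∂_2: C_2 → C_1 maps a triangle to the signed sum of its edges. For instance
  ∂AEM = EM − AM + AE,
  ∂FJL = JL − FL + FJ.
The resulting 27×18 matrix has rank 18, and its Smith normal form has invariant factors (1,1,1,1,1,1,1,1,1,1,1,1,1,1,1,1,1,2).

From H_k ≅ ker(∂_k) / im(∂_{k+1}) we obtain:

  H_0: rank C_0 − rank ∂_1 = 9 − 8 = 1, and the invariant factors of ∂_1 are all 1, so H_0 = Z.
  H_1: rank ker ∂_1 − rank ∂_2 = (27 − 8) − 18 = 1, and ∂_2 has invariant factor 2 > 1, so H_1 = Z ⊕ Z/2Z.
  H_2: rank ker ∂_2 − rank ∂_3 = (18 − 18) − 0 = 0, and there is no ∂_3, so H_2 = 0.

H_0 = Z,  H_1 = Z ⊕ Z/2Z,  H_2 = 0.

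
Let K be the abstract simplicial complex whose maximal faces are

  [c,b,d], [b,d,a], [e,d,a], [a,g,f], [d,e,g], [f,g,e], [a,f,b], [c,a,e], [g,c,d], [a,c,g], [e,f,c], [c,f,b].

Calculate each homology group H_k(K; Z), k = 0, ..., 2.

Fix the vertex order a < b < c < d < e < f < g and write every simplex with vertices in increasing order. Then dim K = 2 and the simplices of K are:

  0-simplices (7): a, b, c, d, e, f, g
  1-simplices (18): ab, ac, ad, ae, af, ag, bc, bd, bf, cd, ce, cf, cg, de, dg, ef, eg, fg
  2-simplices (12): abd, abf, ace, acg, ade, afg, bcd, bcf, cdg, cef, deg, efg

so the chain groups are C_0 ≅ Z^7, C_1 ≅ Z^18, C_2 ≅ Z^12.

∂_1: C_1 → C_0 is given by ∂[p,q] = [q] − [p]. For instance
  ∂cg = g − c.
The resulting 7×18 matrix has rank 6, and its Smith normal form has invariant factors (1,1,1,1,1,1).

Boundary ∂_2: C_2 → C_1 acts by ∂[p,q,r] = [q,r] − [p,r] + [p,q]. For instance
  ∂acg = cg − ag + ac,
  ∂bcf = cf − bf + bc.
The resulting 18×12 matrix has rank 12, and its Smith normal form has invariant factors (1,1,1,1,1,1,1,1,1,1,1,2).

From H_k ≅ ker(∂_k) / im(∂_{k+1}) we obtain:

  H_0: rank C_0 − rank ∂_1 = 7 − 6 = 1, and the invariant factors of ∂_1 are all 1, so H_0 ≅ Z.
  H_1: rank ker ∂_1 − rank ∂_2 = (18 − 6) − 12 = 0, and ∂_2 has invariant factor 2 > 1, so H_1 ≅ Z/2Z.
  H_2: rank ker ∂_2 − rank ∂_3 = (12 − 12) − 0 = 0, and there is no ∂_3, so H_2 ≅ 0.

As a check, the Euler characteristic is 7 − 18 + 12 = 1, which agrees with 1 − 0 + 0 = 1.

H_0 = Z,  H_1 = Z/2Z,  H_2 = 0.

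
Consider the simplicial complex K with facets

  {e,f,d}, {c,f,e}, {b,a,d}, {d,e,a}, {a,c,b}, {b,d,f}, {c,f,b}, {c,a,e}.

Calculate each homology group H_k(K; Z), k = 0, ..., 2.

H_0 = Z,  H_1 = 0,  H_2 = Z.

Take the total order a < b < c < d < e < f on the vertex set. Then K (dimension 2) consists of the simplices:

  0-simplices (6): a, b, c, d, e, f
  1-simplices (12): ab, ac, ad, ae, bc, bd, bf, ce, cf, de, df, ef
  2-simplices (8): abc, abd, ace, ade, bcf, bdf, cef, def

giving chain groups C_0 ≅ Z^6, C_1 ≅ Z^12, C_2 ≅ Z^8.

Boundary ∂_1: C_1 → C_0 is given by ∂[p,q] = [q] − [p]. For instance
  ∂ae = e − a.
The 6×12 boundary matrix has rank 5 and Smith normal form diag(1,1,1,1,1).

Boundary ∂_2: C_2 → C_1 maps a triangle to the signed sum of its edges. For instance
  ∂ace = ce − ae + ac,
  ∂ade = de − ae + ad.
The resulting 12×8 matrix has rank 7, and its Smith normal form has invariant factors (1,1,1,1,1,1,1).

From H_k ≅ ker(∂_k) / im(∂_{k+1}) we obtain:

  H_0: rank C_0 − rank ∂_1 = 6 − 5 = 1, and the invariant factors of ∂_1 are all 1, so H_0 = Z.
  H_1: rank ker ∂_1 − rank ∂_2 = (12 − 5) − 7 = 0, and the invariant factors of ∂_2 are all 1, so H_1 = 0.
  H_2: rank ker ∂_2 − rank ∂_3 = (8 − 7) − 0 = 1, and there is no ∂_3, so H_2 = Z.

As a check, the Euler characteristic is 6 − 12 + 8 = 2, which agrees with 1 − 0 + 1 = 2.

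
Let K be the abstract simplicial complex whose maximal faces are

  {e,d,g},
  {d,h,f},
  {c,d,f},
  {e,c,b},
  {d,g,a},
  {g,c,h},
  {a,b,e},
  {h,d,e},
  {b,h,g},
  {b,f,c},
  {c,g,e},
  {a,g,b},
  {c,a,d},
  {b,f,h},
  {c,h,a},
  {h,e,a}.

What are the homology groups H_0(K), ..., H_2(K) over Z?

H_0 = Z,  H_1 = Z^2,  H_2 = Z.

We work with the vertex ordering a < b < c < d < e < f < g < h. The simplices of K, each written with vertices in increasing order, are:

  0-simplices (8): a, b, c, d, e, f, g, h
  1-simplices (24): ab, ac, ad, ae, ag, ah, bc, be, bf, bg, bh, cd, ce, cf, cg, ch, de, df, dg, dh, eg, eh, fh, gh
  2-simplices (16): abe, abg, acd, ach, adg, aeh, bce, bcf, bfh, bgh, cdf, ceg, cgh, deg, deh, dfh

so the chain groups are C_0 ≅ Z^8, C_1 ≅ Z^24, C_2 ≅ Z^16.

Boundary ∂_1: C_1 → C_0 maps an edge to its endpoints' difference, ∂[p,q] = q − p. For instance
  ∂ch = h − c.
The 8×24 boundary matrix has rank 7 and Smith normal form diag(1,1,1,1,1,1,1).

The boundary map ∂_2: C_2 → C_1 sends each 2-simplex [p,q,r] to [q,r] − [p,r] + [p,q]. For instance
  ∂deg = eg − dg + de,
  ∂ach = ch − ah + ac.
The resulting 24×16 matrix has rank 15, and its Smith normal form has invariant factors (1,1,1,1,1,1,1,1,1,1,1,1,1,1,1).

Computing H_k = (kernel of ∂_k) / (image of ∂_{k+1}):

  H_0: rank C_0 − rank ∂_1 = 8 − 7 = 1, and the invariant factors of ∂_1 are all 1, so H_0 ≅ Z.
  H_1: rank ker ∂_1 − rank ∂_2 = (24 − 7) − 15 = 2, and the invariant factors of ∂_2 are all 1, so H_1 ≅ Z^2.
  H_2: rank ker ∂_2 − rank ∂_3 = (16 − 15) − 0 = 1, and there is no ∂_3, so H_2 ≅ Z.

(K is a triangulation of the torus T^2.)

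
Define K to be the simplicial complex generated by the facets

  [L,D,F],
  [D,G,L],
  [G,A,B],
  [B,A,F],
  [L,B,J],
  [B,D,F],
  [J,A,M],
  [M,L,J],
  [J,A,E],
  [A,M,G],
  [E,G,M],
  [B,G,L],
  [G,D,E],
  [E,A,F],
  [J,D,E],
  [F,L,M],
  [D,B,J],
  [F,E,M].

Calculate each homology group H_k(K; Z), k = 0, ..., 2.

We work with the vertex ordering A < B < D < E < F < G < J < L < M. The simplices of K, each written with vertices in increasing order, are:

  0-simplices (9): A, B, D, E, F, G, J, L, M
  1-simplices (27): AB, AE, AF, AG, AJ, AM, BD, BF, BG, BJ, BL, DE, DF, DG, DJ, DL, EF, EG, EJ, EM, FL, FM, GL, GM, JL, JM, LM
  2-simplices (18): ABF, ABG, AEF, AEJ, AGM, AJM, BDF, BDJ, BGL, BJL, DEG, DEJ, DFL, DGL, EFM, EGM, FLM, JLM

so the chain groups are C_0 ≅ Z^9, C_1 ≅ Z^27, C_2 ≅ Z^18.

Boundary ∂_1: C_1 → C_0 maps an edge to its endpoints' difference, ∂[p,q] = q − p. For instance
  ∂BG = G − B.
This gives a 9×27 integer matrix of rank 8; reducing to Smith normal form yields diagonal entries (1,1,1,1,1,1,1,1).

Boundary ∂_2: C_2 → C_1 maps a triangle to the signed sum of its edges. For instance
  ∂EFM = FM − EM + EF,
  ∂BGL = GL − BL + BG.
The 27×18 boundary matrix has rank 18 and Smith normal form diag(1,1,1,1,1,1,1,1,1,1,1,1,1,1,1,1,1,2).

Reading off H_k = ker ∂_k / im ∂_{k+1}:

  H_0: rank C_0 − rank ∂_1 = 9 − 8 = 1, and the invariant factors of ∂_1 are all 1, so H_0 = Z.
  H_1: rank ker ∂_1 − rank ∂_2 = (27 − 8) − 18 = 1, and ∂_2 has invariant factor 2 > 1, so H_1 = Z ⊕ Z/2.
  H_2: rank ker ∂_2 − rank ∂_3 = (18 − 18) − 0 = 0, and there is no ∂_3, so H_2 = 0.

(K is a triangulation of the Klein bottle.)

H_0 ≅ Z,  H_1 ≅ Z ⊕ Z/2,  H_2 = 0.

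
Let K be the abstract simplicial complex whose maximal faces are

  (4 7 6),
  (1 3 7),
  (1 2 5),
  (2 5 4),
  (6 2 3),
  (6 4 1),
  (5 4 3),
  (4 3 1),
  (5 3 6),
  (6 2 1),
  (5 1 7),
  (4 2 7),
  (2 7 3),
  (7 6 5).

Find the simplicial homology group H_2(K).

Order the vertices as 1 < 2 < 3 < 4 < 5 < 6 < 7. Listing each simplex with vertices in this order, K has dimension 2 with simplices:

  0-simplices (7): [1], [2], [3], [4], [5], [6], [7]
  1-simplices (21): [1,2], [1,3], [1,4], [1,5], [1,6], [1,7], [2,3], [2,4], [2,5], [2,6], [2,7], [3,4], [3,5], [3,6], [3,7], [4,5], [4,6], [4,7], [5,6], [5,7], [6,7]
  2-simplices (14): [1,2,5], [1,2,6], [1,3,4], [1,3,7], [1,4,6], [1,5,7], [2,3,6], [2,3,7], [2,4,5], [2,4,7], [3,4,5], [3,5,6], [4,6,7], [5,6,7]

giving chain groups C_0 ≅ Z^7, C_1 ≅ Z^21, C_2 ≅ Z^14.

Boundary ∂_1: C_1 → C_0 maps an edge to its endpoints' difference, ∂[p,q] = q − p. For instance
  ∂[3,6] = [6] − [3].
This gives a 7×21 integer matrix of rank 6; reducing to Smith normal form yields diagonal entries (1,1,1,1,1,1).

Boundary ∂_2: C_2 → C_1 sends each 2-simplex [p,q,r] to [q,r] − [p,r] + [p,q]. For instance
  ∂[3,4,5] = [4,5] − [3,5] + [3,4],
  ∂[1,4,6] = [4,6] − [1,6] + [1,4].
As a 21×14 matrix over Z this has rank 13, with invariant factors (1,1,1,1,1,1,1,1,1,1,1,1,1).

From H_k ≅ ker(∂_k) / im(∂_{k+1}) we obtain:

  H_2: rank ker ∂_2 − rank ∂_3 = (14 − 13) − 0 = 1, and there is no ∂_3, so H_2 = Z.

H_2 ≅ Z.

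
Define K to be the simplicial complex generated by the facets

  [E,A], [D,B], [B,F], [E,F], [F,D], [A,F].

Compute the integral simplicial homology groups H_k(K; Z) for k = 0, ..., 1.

H_0 = Z,  H_1 = Z^2.

K has 5 vertices, 6 edges.
rank ∂_0 = 0, rank ∂_1 = 4 ⇒ b_0 = 5 − 0 − 4 = 1; all invariant factors of ∂_1 are 1 so no torsion. So H_0 ≅ Z.
rank ∂_1 = 4, rank ∂_2 = 0 ⇒ b_1 = 6 − 4 − 0 = 2. So H_1 ≅ Z^2.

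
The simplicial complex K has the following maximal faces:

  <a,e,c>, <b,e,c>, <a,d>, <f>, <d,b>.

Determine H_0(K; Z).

H_0 = Z^2.

Fix the vertex order a < b < c < d < e < f and write every simplex with vertices in increasing order. Then dim K = 2 and the simplices of K are:

  0-simplices (6): a, b, c, d, e, f
  1-simplices (7): ac, ad, ae, bc, bd, be, ce
  2-simplices (2): ace, bce

Hence C_0 ≅ Z^6, C_1 ≅ Z^7, C_2 ≅ Z^2.

∂_1: C_1 → C_0 is given by ∂[p,q] = [q] − [p]. For instance
  ∂ad = d − a.
As a 6×7 matrix over Z this has rank 4, with invariant factors (1,1,1,1).

Boundary ∂_2: C_2 → C_1 acts by ∂[p,q,r] = [q,r] − [p,r] + [p,q]. For instance
  ∂ace = ce − ae + ac,
  ∂bce = ce − be + bc.
This gives a 7×2 integer matrix of rank 2; reducing to Smith normal form yields diagonal entries (1,1).

Reading off H_k = ker ∂_k / im ∂_{k+1}:

  H_0: rank C_0 − rank ∂_1 = 6 − 4 = 2, and the invariant factors of ∂_1 are all 1, so H_0 = Z^2.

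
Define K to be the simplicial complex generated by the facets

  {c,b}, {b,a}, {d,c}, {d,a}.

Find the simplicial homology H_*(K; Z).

We work with the vertex ordering a < b < c < d. The simplices of K, each written with vertices in increasing order, are:

  0-simplices (4): a, b, c, d
  1-simplices (4): ab, ad, bc, cd

Hence C_0 ≅ Z^4, C_1 ≅ Z^4.

∂_1: C_1 → C_0 maps an edge to its endpoints' difference, ∂[p,q] = q − p. For instance
  ∂bc = c − b.
The 4×4 boundary matrix has rank 3 and Smith normal form diag(1,1,1).

Computing H_k = (kernel of ∂_k) / (image of ∂_{k+1}):

  H_0: rank C_0 − rank ∂_1 = 4 − 3 = 1, and the invariant factors of ∂_1 are all 1, so H_0 = Z.
  H_1: rank ker ∂_1 − rank ∂_2 = (4 − 3) − 0 = 1, and there is no ∂_2, so H_1 = Z.

H_0 = Z,  H_1 = Z.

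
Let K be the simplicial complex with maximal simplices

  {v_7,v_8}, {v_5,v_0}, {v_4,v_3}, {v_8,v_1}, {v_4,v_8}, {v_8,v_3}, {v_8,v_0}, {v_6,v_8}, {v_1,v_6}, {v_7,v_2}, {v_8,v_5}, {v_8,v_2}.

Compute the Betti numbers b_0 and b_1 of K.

b_0 = 1, b_1 = 4.

Order the vertices as v_0 < v_1 < v_2 < v_3 < v_4 < v_5 < v_6 < v_7 < v_8. Listing each simplex with vertices in this order, K has dimension 1 with simplices:

  0-simplices (9): [v_0], [v_1], [v_2], [v_3], [v_4], [v_5], [v_6], [v_7], [v_8]
  1-simplices (12): [v_0,v_5], [v_0,v_8], [v_1,v_6], [v_1,v_8], [v_2,v_7], [v_2,v_8], [v_3,v_4], [v_3,v_8], [v_4,v_8], [v_5,v_8], [v_6,v_8], [v_7,v_8]

so the chain groups are C_0 ≅ Z^9, C_1 ≅ Z^12.

∂_1: C_1 → C_0 maps an edge to its endpoints' difference, ∂[p,q] = q − p.
The 9×12 boundary matrix has rank 8 and Smith normal form diag(1,1,1,1,1,1,1,1).

Now H_k = ker ∂_k / im ∂_{k+1}, so:

  H_0: rank C_0 − rank ∂_1 = 9 − 8 = 1, and the invariant factors of ∂_1 are all 1, so H_0 ≅ Z.
  H_1: rank ker ∂_1 − rank ∂_2 = (12 − 8) − 0 = 4, and there is no ∂_2, so H_1 ≅ Z^4.

(K is a triangulation of a wedge of 4 circles.)

Hence the Betti numbers are b_0 = 1, b_1 = 4.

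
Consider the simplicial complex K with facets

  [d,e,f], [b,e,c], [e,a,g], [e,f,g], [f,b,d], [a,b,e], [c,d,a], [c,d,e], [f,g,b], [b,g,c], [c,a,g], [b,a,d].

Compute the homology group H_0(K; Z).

We work with the vertex ordering a < b < c < d < e < f < g. The simplices of K, each written with vertices in increasing order, are:

  0-simplices (7): a, b, c, d, e, f, g
  1-simplices (18): ab, ac, ad, ae, ag, bc, bd, be, bf, bg, cd, ce, cg, de, df, ef, eg, fg
  2-simplices (12): abd, abe, acd, acg, aeg, bce, bcg, bdf, bfg, cde, def, efg

giving chain groups C_0 ≅ Z^7, C_1 ≅ Z^18, C_2 ≅ Z^12.

Boundary ∂_1: C_1 → C_0 maps an edge to its endpoints' difference, ∂[p,q] = q − p.
The resulting 7×18 matrix has rank 6, and its Smith normal form has invariant factors (1,1,1,1,1,1).

The boundary map ∂_2: C_2 → C_1 acts by ∂[p,q,r] = [q,r] − [p,r] + [p,q]. For instance
  ∂bce = ce − be + bc,
  ∂abe = be − ae + ab.
This gives a 18×12 integer matrix of rank 12; reducing to Smith normal form yields diagonal entries (1,1,1,1,1,1,1,1,1,1,1,2).

From H_k ≅ ker(∂_k) / im(∂_{k+1}) we obtain:

  H_0: rank C_0 − rank ∂_1 = 7 − 6 = 1, and the invariant factors of ∂_1 are all 1, so H_0 = Z.

(K is a triangulation of the real projective plane RP^2.)

H_0 ≅ Z.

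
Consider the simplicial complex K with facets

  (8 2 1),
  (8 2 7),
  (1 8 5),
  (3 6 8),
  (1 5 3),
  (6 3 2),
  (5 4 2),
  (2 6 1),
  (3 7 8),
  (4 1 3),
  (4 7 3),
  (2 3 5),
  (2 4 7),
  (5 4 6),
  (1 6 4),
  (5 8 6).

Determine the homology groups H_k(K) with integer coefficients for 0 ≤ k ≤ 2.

H_0 = Z,  H_1 = Z^2,  H_2 = Z.

Order the vertices as 1 < 2 < 3 < 4 < 5 < 6 < 7 < 8. Listing each simplex with vertices in this order, K has dimension 2 with simplices:

  0-simplices (8): [1], [2], [3], [4], [5], [6], [7], [8]
  1-simplices (24): (24 of them)
  2-simplices (16): [1,2,6], [1,2,8], [1,3,4], [1,3,5], [1,4,6], [1,5,8], [2,3,5], [2,3,6], [2,4,5], [2,4,7], [2,7,8], [3,4,7], [3,6,8], [3,7,8], [4,5,6], [5,6,8]

giving chain groups C_0 ≅ Z^8, C_1 ≅ Z^24, C_2 ≅ Z^16.

The boundary map ∂_1: C_1 → C_0 sends each edge [p,q] (with p < q) to q − p.
As a 8×24 matrix over Z this has rank 7, with invariant factors (1,1,1,1,1,1,1).

∂_2: C_2 → C_1 sends each 2-simplex [p,q,r] to [q,r] − [p,r] + [p,q]. For instance
  ∂[2,4,7] = [4,7] − [2,7] + [2,4],
  ∂[2,3,5] = [3,5] − [2,5] + [2,3].
The resulting 24×16 matrix has rank 15, and its Smith normal form has invariant factors (1,1,1,1,1,1,1,1,1,1,1,1,1,1,1).

Computing H_k = (kernel of ∂_k) / (image of ∂_{k+1}):

  H_0: rank C_0 − rank ∂_1 = 8 − 7 = 1, and the invariant factors of ∂_1 are all 1, so H_0 = Z.
  H_1: rank ker ∂_1 − rank ∂_2 = (24 − 7) − 15 = 2, and the invariant factors of ∂_2 are all 1, so H_1 = Z^2.
  H_2: rank ker ∂_2 − rank ∂_3 = (16 − 15) − 0 = 1, and there is no ∂_3, so H_2 = Z.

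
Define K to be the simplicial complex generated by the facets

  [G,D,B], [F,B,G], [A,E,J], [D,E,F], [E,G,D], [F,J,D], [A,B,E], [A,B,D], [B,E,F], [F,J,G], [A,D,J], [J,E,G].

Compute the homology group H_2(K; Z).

H_2 = 0.

Fix the vertex order A < B < D < E < F < G < J and write every simplex with vertices in increasing order. Then dim K = 2 and the simplices of K are:

  0-simplices (7): A, B, D, E, F, G, J
  1-simplices (18): AB, AD, AE, AJ, BD, BE, BF, BG, DE, DF, DG, DJ, EF, EG, EJ, FG, FJ, GJ
  2-simplices (12): ABD, ABE, ADJ, AEJ, BDG, BEF, BFG, DEF, DEG, DFJ, EGJ, FGJ

so the chain groups are C_0 ≅ Z^7, C_1 ≅ Z^18, C_2 ≅ Z^12.

Boundary ∂_1: C_1 → C_0 maps an edge to its endpoints' difference, ∂[p,q] = q − p. For instance
  ∂AD = D − A.
The 7×18 boundary matrix has rank 6 and Smith normal form diag(1,1,1,1,1,1).

Boundary ∂_2: C_2 → C_1 maps a triangle to the signed sum of its edges. For instance
  ∂ADJ = DJ − AJ + AD,
  ∂BDG = DG − BG + BD.
The resulting 18×12 matrix has rank 12, and its Smith normal form has invariant factors (1,1,1,1,1,1,1,1,1,1,1,2).

Reading off H_k = ker ∂_k / im ∂_{k+1}:

  H_2: rank ker ∂_2 − rank ∂_3 = (12 − 12) − 0 = 0, and there is no ∂_3, so H_2 ≅ 0.

(K is a triangulation of the real projective plane RP^2.)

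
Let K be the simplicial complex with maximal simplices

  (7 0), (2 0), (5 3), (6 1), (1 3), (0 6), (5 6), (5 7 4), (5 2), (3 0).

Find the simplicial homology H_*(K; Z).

Fix the vertex order 0 < 1 < 2 < 3 < 4 < 5 < 6 < 7 and write every simplex with vertices in increasing order. Then dim K = 2 and the simplices of K are:

  0-simplices (8): [0], [1], [2], [3], [4], [5], [6], [7]
  1-simplices (12): [0,2], [0,3], [0,6], [0,7], [1,3], [1,6], [2,5], [3,5], [4,5], [4,7], [5,6], [5,7]
  2-simplices (1): [4,5,7]

so the chain groups are C_0 ≅ Z^8, C_1 ≅ Z^12, C_2 ≅ Z^1.

∂_1: C_1 → C_0 sends each edge [p,q] (with p < q) to q − p.
As a 8×12 matrix over Z this has rank 7, with invariant factors (1,1,1,1,1,1,1).

Boundary ∂_2: C_2 → C_1 acts by ∂[p,q,r] = [q,r] − [p,r] + [p,q]. For instance
  ∂[4,5,7] = [5,7] − [4,7] + [4,5].
As a 12×1 matrix over Z this has rank 1, with invariant factors (1).

From H_k ≅ ker(∂_k) / im(∂_{k+1}) we obtain:

  H_0: rank C_0 − rank ∂_1 = 8 − 7 = 1, and the invariant factors of ∂_1 are all 1, so H_0 ≅ Z.
  H_1: rank ker ∂_1 − rank ∂_2 = (12 − 7) − 1 = 4, and the invariant factors of ∂_2 are all 1, so H_1 ≅ Z^4.
  H_2: rank ker ∂_2 − rank ∂_3 = (1 − 1) − 0 = 0, and there is no ∂_3, so H_2 ≅ 0.

As a check, the Euler characteristic is 8 − 12 + 1 = -3, which agrees with 1 − 4 + 0 = -3.

H_0 = Z,  H_1 = Z^4,  H_2 = 0.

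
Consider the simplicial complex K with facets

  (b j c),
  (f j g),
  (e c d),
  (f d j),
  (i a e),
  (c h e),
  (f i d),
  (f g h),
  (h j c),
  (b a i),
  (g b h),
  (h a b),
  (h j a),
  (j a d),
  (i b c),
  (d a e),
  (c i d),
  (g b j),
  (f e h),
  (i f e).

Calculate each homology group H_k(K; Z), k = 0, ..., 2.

H_0 ≅ Z,  H_1 ≅ Z ⊕ Z/2,  H_2 = 0.

Take the total order a < b < c < d < e < f < g < h < i < j on the vertex set. Then K (dimension 2) consists of the simplices:

  0-simplices (10): a, b, c, d, e, f, g, h, i, j
  1-simplices (30): ab, ad, ae, ah, ai, aj, bc, bg, bh, bi, bj, cd, ce, ch, ci, cj, de, df, di, dj, ef, eh, ei, fg, fh, fi, fj, gh, gj, hj
  2-simplices (20): abh, abi, ade, adj, aei, ahj, bci, bcj, bgh, bgj, cde, cdi, ceh, chj, dfi, dfj, efh, efi, fgh, fgj

giving chain groups C_0 ≅ Z^10, C_1 ≅ Z^30, C_2 ≅ Z^20.

Boundary ∂_1: C_1 → C_0 sends each edge [p,q] (with p < q) to q − p. For instance
  ∂bc = c − b.
This gives a 10×30 integer matrix of rank 9; reducing to Smith normal form yields diagonal entries (1,1,1,1,1,1,1,1,1).

Boundary ∂_2: C_2 → C_1 acts by ∂[p,q,r] = [q,r] − [p,r] + [p,q]. For instance
  ∂cdi = di − ci + cd,
  ∂ahj = hj − aj + ah.
The 30×20 boundary matrix has rank 20 and Smith normal form diag(1,1,1,1,1,1,1,1,1,1,1,1,1,1,1,1,1,1,1,2).

Reading off H_k = ker ∂_k / im ∂_{k+1}:

  H_0: rank C_0 − rank ∂_1 = 10 − 9 = 1, and the invariant factors of ∂_1 are all 1, so H_0 = Z.
  H_1: rank ker ∂_1 − rank ∂_2 = (30 − 9) − 20 = 1, and ∂_2 has invariant factor 2 > 1, so H_1 = Z ⊕ Z/2.
  H_2: rank ker ∂_2 − rank ∂_3 = (20 − 20) − 0 = 0, and there is no ∂_3, so H_2 = 0.

As a check, the Euler characteristic is 10 − 30 + 20 = 0, which agrees with 1 − 1 + 0 = 0.
(K is a triangulation of the Klein bottle.)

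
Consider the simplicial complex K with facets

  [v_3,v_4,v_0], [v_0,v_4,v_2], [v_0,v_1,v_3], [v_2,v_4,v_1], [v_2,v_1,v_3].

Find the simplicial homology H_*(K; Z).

We work with the vertex ordering v_0 < v_1 < v_2 < v_3 < v_4. The simplices of K, each written with vertices in increasing order, are:

  0-simplices (5): [v_0], [v_1], [v_2], [v_3], [v_4]
  1-simplices (10): [v_0,v_1], [v_0,v_2], [v_0,v_3], [v_0,v_4], [v_1,v_2], [v_1,v_3], [v_1,v_4], [v_2,v_3], [v_2,v_4], [v_3,v_4]
  2-simplices (5): [v_0,v_1,v_3], [v_0,v_2,v_4], [v_0,v_3,v_4], [v_1,v_2,v_3], [v_1,v_2,v_4]

giving chain groups C_0 ≅ Z^5, C_1 ≅ Z^10, C_2 ≅ Z^5.

∂_1: C_1 → C_0 sends each edge [p,q] (with p < q) to q − p. For instance
  ∂[v_0,v_4] = [v_4] − [v_0].
The 5×10 boundary matrix has rank 4 and Smith normal form diag(1,1,1,1).

Boundary ∂_2: C_2 → C_1 maps a triangle to the signed sum of its edges. For instance
  ∂[v_1,v_2,v_3] = [v_2,v_3] − [v_1,v_3] + [v_1,v_2],
  ∂[v_0,v_2,v_4] = [v_2,v_4] − [v_0,v_4] + [v_0,v_2].
The 10×5 boundary matrix has rank 5 and Smith normal form diag(1,1,1,1,1).

Now H_k = ker ∂_k / im ∂_{k+1}, so:

  H_0: rank C_0 − rank ∂_1 = 5 − 4 = 1, and the invariant factors of ∂_1 are all 1, so H_0 = Z.
  H_1: rank ker ∂_1 − rank ∂_2 = (10 − 4) − 5 = 1, and the invariant factors of ∂_2 are all 1, so H_1 = Z.
  H_2: rank ker ∂_2 − rank ∂_3 = (5 − 5) − 0 = 0, and there is no ∂_3, so H_2 = 0.

H_0 = Z,  H_1 = Z,  H_2 = 0.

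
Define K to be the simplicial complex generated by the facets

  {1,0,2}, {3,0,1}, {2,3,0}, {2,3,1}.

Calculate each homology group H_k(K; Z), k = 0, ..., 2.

Fix the vertex order 0 < 1 < 2 < 3 and write every simplex with vertices in increasing order. Then dim K = 2 and the simplices of K are:

  0-simplices (4): [0], [1], [2], [3]
  1-simplices (6): [0,1], [0,2], [0,3], [1,2], [1,3], [2,3]
  2-simplices (4): [0,1,2], [0,1,3], [0,2,3], [1,2,3]

giving chain groups C_0 ≅ Z^4, C_1 ≅ Z^6, C_2 ≅ Z^4.

The boundary map ∂_1: C_1 → C_0 is given by ∂[p,q] = [q] − [p]. For instance
  ∂[0,3] = [3] − [0].
As a 4×6 matrix over Z this has rank 3, with invariant factors (1,1,1).

Boundary ∂_2: C_2 → C_1 maps a triangle to the signed sum of its edges. For instance
  ∂[0,2,3] = [2,3] − [0,3] + [0,2],
  ∂[0,1,3] = [1,3] − [0,3] + [0,1].
This gives a 6×4 integer matrix of rank 3; reducing to Smith normal form yields diagonal entries (1,1,1).

Now H_k = ker ∂_k / im ∂_{k+1}, so:

  H_0: rank C_0 − rank ∂_1 = 4 − 3 = 1, and the invariant factors of ∂_1 are all 1, so H_0 ≅ Z.
  H_1: rank ker ∂_1 − rank ∂_2 = (6 − 3) − 3 = 0, and the invariant factors of ∂_2 are all 1, so H_1 ≅ 0.
  H_2: rank ker ∂_2 − rank ∂_3 = (4 − 3) − 0 = 1, and there is no ∂_3, so H_2 ≅ Z.

(K is a triangulation of the 2-sphere S^2.)

H_0 = Z,  H_1 = 0,  H_2 = Z.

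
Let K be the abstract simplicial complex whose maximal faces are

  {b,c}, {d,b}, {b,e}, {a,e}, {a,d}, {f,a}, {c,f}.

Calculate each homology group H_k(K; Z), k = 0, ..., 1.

H_0 = Z,  H_1 = Z^2.

Order the vertices as a < b < c < d < e < f. Listing each simplex with vertices in this order, K has dimension 1 with simplices:

  0-simplices (6): a, b, c, d, e, f
  1-simplices (7): ad, ae, af, bc, bd, be, cf

Hence C_0 ≅ Z^6, C_1 ≅ Z^7.

Boundary ∂_1: C_1 → C_0 is given by ∂[p,q] = [q] − [p]. For instance
  ∂bd = d − b.
The resulting 6×7 matrix has rank 5, and its Smith normal form has invariant factors (1,1,1,1,1).

Now H_k = ker ∂_k / im ∂_{k+1}, so:

  H_0: rank C_0 − rank ∂_1 = 6 − 5 = 1, and the invariant factors of ∂_1 are all 1, so H_0 ≅ Z.
  H_1: rank ker ∂_1 − rank ∂_2 = (7 − 5) − 0 = 2, and there is no ∂_2, so H_1 ≅ Z^2.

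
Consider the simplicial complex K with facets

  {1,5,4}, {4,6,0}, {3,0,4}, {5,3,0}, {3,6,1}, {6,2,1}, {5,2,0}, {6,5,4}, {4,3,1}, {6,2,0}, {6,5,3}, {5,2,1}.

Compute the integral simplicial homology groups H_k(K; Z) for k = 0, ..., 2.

H_0 = Z,  H_1 = Z/2,  H_2 = 0.

Order the vertices as 0 < 1 < 2 < 3 < 4 < 5 < 6. Listing each simplex with vertices in this order, K has dimension 2 with simplices:

  0-simplices (7): [0], [1], [2], [3], [4], [5], [6]
  1-simplices (18): [0,2], [0,3], [0,4], [0,5], [0,6], [1,2], [1,3], [1,4], [1,5], [1,6], [2,5], [2,6], [3,4], [3,5], [3,6], [4,5], [4,6], [5,6]
  2-simplices (12): [0,2,5], [0,2,6], [0,3,4], [0,3,5], [0,4,6], [1,2,5], [1,2,6], [1,3,4], [1,3,6], [1,4,5], [3,5,6], [4,5,6]

Hence C_0 ≅ Z^7, C_1 ≅ Z^18, C_2 ≅ Z^12.

Boundary ∂_1: C_1 → C_0 maps an edge to its endpoints' difference, ∂[p,q] = q − p. For instance
  ∂[1,3] = [3] − [1].
The 7×18 boundary matrix has rank 6 and Smith normal form diag(1,1,1,1,1,1).

∂_2: C_2 → C_1 maps a triangle to the signed sum of its edges. For instance
  ∂[1,3,4] = [3,4] − [1,4] + [1,3],
  ∂[0,2,6] = [2,6] − [0,6] + [0,2].
This gives a 18×12 integer matrix of rank 12; reducing to Smith normal form yields diagonal entries (1,1,1,1,1,1,1,1,1,1,1,2).

Computing H_k = (kernel of ∂_k) / (image of ∂_{k+1}):

  H_0: rank C_0 − rank ∂_1 = 7 − 6 = 1, and the invariant factors of ∂_1 are all 1, so H_0 = Z.
  H_1: rank ker ∂_1 − rank ∂_2 = (18 − 6) − 12 = 0, and ∂_2 has invariant factor 2 > 1, so H_1 = Z/2.
  H_2: rank ker ∂_2 − rank ∂_3 = (12 − 12) − 0 = 0, and there is no ∂_3, so H_2 = 0.

As a check, the Euler characteristic is 7 − 18 + 12 = 1, which agrees with 1 − 0 + 0 = 1.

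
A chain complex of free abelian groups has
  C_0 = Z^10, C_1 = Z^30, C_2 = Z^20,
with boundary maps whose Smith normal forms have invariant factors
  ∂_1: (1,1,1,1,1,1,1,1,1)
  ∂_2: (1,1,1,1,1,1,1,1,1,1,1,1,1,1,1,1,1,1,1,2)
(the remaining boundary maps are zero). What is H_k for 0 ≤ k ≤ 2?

H_0: b_0 = 10 − 0 − 9 = 1; torsion from ∂_1 factors > 1: none. So H_0 ≅ Z.
H_1: b_1 = 30 − 9 − 20 = 1; torsion from ∂_2 factors > 1: [2]. So H_1 ≅ Z ⊕ Z/2Z.
H_2: b_2 = 20 − 20 − 0 = 0; torsion from ∂_3 factors > 1: none. So H_2 ≅ 0.

H_0 ≅ Z,  H_1 ≅ Z ⊕ Z/2Z,  H_2 = 0.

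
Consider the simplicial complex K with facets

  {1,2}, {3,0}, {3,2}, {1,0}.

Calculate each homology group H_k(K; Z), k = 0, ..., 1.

H_0 ≅ Z,  H_1 ≅ Z.

K has 4 vertices, 4 edges.
rank ∂_0 = 0, rank ∂_1 = 3 ⇒ b_0 = 4 − 0 − 3 = 1; all invariant factors of ∂_1 are 1 so no torsion. So H_0 ≅ Z.
rank ∂_1 = 3, rank ∂_2 = 0 ⇒ b_1 = 4 − 3 − 0 = 1. So H_1 ≅ Z.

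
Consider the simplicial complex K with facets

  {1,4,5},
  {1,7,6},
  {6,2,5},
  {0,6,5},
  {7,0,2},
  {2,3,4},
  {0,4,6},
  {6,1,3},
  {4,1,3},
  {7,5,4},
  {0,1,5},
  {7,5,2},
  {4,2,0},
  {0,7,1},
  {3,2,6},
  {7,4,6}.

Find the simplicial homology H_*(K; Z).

H_0 = Z,  H_1 = Z^2,  H_2 = Z.

We work with the vertex ordering 0 < 1 < 2 < 3 < 4 < 5 < 6 < 7. The simplices of K, each written with vertices in increasing order, are:

  0-simplices (8): [0], [1], [2], [3], [4], [5], [6], [7]
  1-simplices (24): (24 of them)
  2-simplices (16): [0,1,5], [0,1,7], [0,2,4], [0,2,7], [0,4,6], [0,5,6], [1,3,4], [1,3,6], [1,4,5], [1,6,7], [2,3,4], [2,3,6], [2,5,6], [2,5,7], [4,5,7], [4,6,7]

Hence C_0 ≅ Z^8, C_1 ≅ Z^24, C_2 ≅ Z^16.

∂_1: C_1 → C_0 sends each edge [p,q] (with p < q) to q − p.
The 8×24 boundary matrix has rank 7 and Smith normal form diag(1,1,1,1,1,1,1).

The boundary map ∂_2: C_2 → C_1 maps a triangle to the signed sum of its edges. For instance
  ∂[0,1,5] = [1,5] − [0,5] + [0,1],
  ∂[2,3,4] = [3,4] − [2,4] + [2,3].
The 24×16 boundary matrix has rank 15 and Smith normal form diag(1,1,1,1,1,1,1,1,1,1,1,1,1,1,1).

Now H_k = ker ∂_k / im ∂_{k+1}, so:

  H_0: rank C_0 − rank ∂_1 = 8 − 7 = 1, and the invariant factors of ∂_1 are all 1, so H_0 = Z.
  H_1: rank ker ∂_1 − rank ∂_2 = (24 − 7) − 15 = 2, and the invariant factors of ∂_2 are all 1, so H_1 = Z^2.
  H_2: rank ker ∂_2 − rank ∂_3 = (16 − 15) − 0 = 1, and there is no ∂_3, so H_2 = Z.

As a check, the Euler characteristic is 8 − 24 + 16 = 0, which agrees with 1 − 2 + 1 = 0.
(K is a triangulation of the torus T^2.)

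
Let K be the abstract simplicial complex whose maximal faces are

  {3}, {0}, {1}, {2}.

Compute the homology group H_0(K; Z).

H_0 ≅ Z^4.

Fix the vertex order 0 < 1 < 2 < 3 and write every simplex with vertices in increasing order. Then dim K = 0 and the simplices of K are:

  0-simplices (4): [0], [1], [2], [3]

Hence C_0 ≅ Z^4.

From H_k ≅ ker(∂_k) / im(∂_{k+1}) we obtain:

  H_0: rank C_0 − rank ∂_1 = 4 − 0 = 4, and there is no ∂_1, so H_0 ≅ Z^4.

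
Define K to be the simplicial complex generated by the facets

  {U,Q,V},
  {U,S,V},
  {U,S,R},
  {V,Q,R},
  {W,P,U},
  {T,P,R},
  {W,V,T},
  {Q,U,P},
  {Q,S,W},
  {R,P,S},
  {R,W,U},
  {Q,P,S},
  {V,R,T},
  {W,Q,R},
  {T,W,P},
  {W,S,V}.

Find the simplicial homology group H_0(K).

H_0 ≅ Z.

Take the total order P < Q < R < S < T < U < V < W on the vertex set. Then K (dimension 2) consists of the simplices:

  0-simplices (8): P, Q, R, S, T, U, V, W
  1-simplices (24): PQ, PR, PS, PT, PU, PW, QR, QS, QU, QV, QW, RS, RT, RU, RV, RW, SU, SV, SW, TV, TW, UV, UW, VW
  2-simplices (16): PQS, PQU, PRS, PRT, PTW, PUW, QRV, QRW, QSW, QUV, RSU, RTV, RUW, SUV, SVW, TVW

giving chain groups C_0 ≅ Z^8, C_1 ≅ Z^24, C_2 ≅ Z^16.

Boundary ∂_1: C_1 → C_0 is given by ∂[p,q] = [q] − [p].
As a 8×24 matrix over Z this has rank 7, with invariant factors (1,1,1,1,1,1,1).

∂_2: C_2 → C_1 maps a triangle to the signed sum of its edges. For instance
  ∂PTW = TW − PW + PT,
  ∂RSU = SU − RU + RS.
This gives a 24×16 integer matrix of rank 15; reducing to Smith normal form yields diagonal entries (1,1,1,1,1,1,1,1,1,1,1,1,1,1,1).

Computing H_k = (kernel of ∂_k) / (image of ∂_{k+1}):

  H_0: rank C_0 − rank ∂_1 = 8 − 7 = 1, and the invariant factors of ∂_1 are all 1, so H_0 = Z.

(K is a triangulation of the torus T^2.)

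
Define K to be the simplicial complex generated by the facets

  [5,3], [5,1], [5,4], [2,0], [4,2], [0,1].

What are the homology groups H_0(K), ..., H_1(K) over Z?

We work with the vertex ordering 0 < 1 < 2 < 3 < 4 < 5. The simplices of K, each written with vertices in increasing order, are:

  0-simplices (6): [0], [1], [2], [3], [4], [5]
  1-simplices (6): [0,1], [0,2], [1,5], [2,4], [3,5], [4,5]

giving chain groups C_0 ≅ Z^6, C_1 ≅ Z^6.

Boundary ∂_1: C_1 → C_0 is given by ∂[p,q] = [q] − [p].
The resulting 6×6 matrix has rank 5, and its Smith normal form has invariant factors (1,1,1,1,1).

Computing H_k = (kernel of ∂_k) / (image of ∂_{k+1}):

  H_0: rank C_0 − rank ∂_1 = 6 − 5 = 1, and the invariant factors of ∂_1 are all 1, so H_0 = Z.
  H_1: rank ker ∂_1 − rank ∂_2 = (6 − 5) − 0 = 1, and there is no ∂_2, so H_1 = Z.

H_0 = Z,  H_1 = Z.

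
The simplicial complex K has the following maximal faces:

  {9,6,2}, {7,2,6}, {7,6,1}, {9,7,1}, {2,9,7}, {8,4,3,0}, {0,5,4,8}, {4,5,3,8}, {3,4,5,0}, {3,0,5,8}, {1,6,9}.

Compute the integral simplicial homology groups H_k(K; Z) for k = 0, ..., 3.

Take the total order 0 < 1 < 2 < 3 < 4 < 5 < 6 < 7 < 8 < 9 on the vertex set. Then K (dimension 3) consists of the simplices:

  0-simplices (10): [0], [1], [2], [3], [4], [5], [6], [7], [8], [9]
  1-simplices (19): [0,3], [0,4], [0,5], [0,8], [1,6], [1,7], [1,9], [2,6], [2,7], [2,9], [3,4], [3,5], [3,8], [4,5], [4,8], [5,8], [6,7], [6,9], [7,9]
  2-simplices (16): [0,3,4], [0,3,5], [0,3,8], [0,4,5], [0,4,8], [0,5,8], [1,6,7], [1,6,9], [1,7,9], [2,6,7], [2,6,9], [2,7,9], [3,4,5], [3,4,8], [3,5,8], [4,5,8]
  3-simplices (5): [0,3,4,5], [0,3,4,8], [0,3,5,8], [0,4,5,8], [3,4,5,8]

Hence C_0 ≅ Z^10, C_1 ≅ Z^19, C_2 ≅ Z^16, C_3 ≅ Z^5.

∂_1: C_1 → C_0 is given by ∂[p,q] = [q] − [p]. For instance
  ∂[0,3] = [3] − [0].
As a 10×19 matrix over Z this has rank 8, with invariant factors (1,1,1,1,1,1,1,1).

The boundary map ∂_2: C_2 → C_1 sends each 2-simplex [p,q,r] to [q,r] − [p,r] + [p,q]. For instance
  ∂[1,7,9] = [7,9] − [1,9] + [1,7],
  ∂[2,6,7] = [6,7] − [2,7] + [2,6].
The 19×16 boundary matrix has rank 11 and Smith normal form diag(1,1,1,1,1,1,1,1,1,1,1).

The boundary map ∂_3: C_3 → C_2 sends each 3-simplex σ to the alternating sum Σ_i (−1)^i (σ with its i-th vertex removed). For instance
  ∂[3,4,5,8] = [4,5,8] − [3,5,8] + [3,4,8] − [3,4,5],
  ∂[0,3,5,8] = [3,5,8] − [0,5,8] + [0,3,8] − [0,3,5].
The 16×5 boundary matrix has rank 4 and Smith normal form diag(1,1,1,1).

Reading off H_k = ker ∂_k / im ∂_{k+1}:

  H_0: rank C_0 − rank ∂_1 = 10 − 8 = 2, and the invariant factors of ∂_1 are all 1, so H_0 ≅ Z^2.
  H_1: rank ker ∂_1 − rank ∂_2 = (19 − 8) − 11 = 0, and the invariant factors of ∂_2 are all 1, so H_1 ≅ 0.
  H_2: rank ker ∂_2 − rank ∂_3 = (16 − 11) − 4 = 1, and the invariant factors of ∂_3 are all 1, so H_2 ≅ Z.
  H_3: rank ker ∂_3 − rank ∂_4 = (5 − 4) − 0 = 1, and there is no ∂_4, so H_3 ≅ Z.

As a check, the Euler characteristic is 10 − 19 + 16 − 5 = 2, which agrees with 2 − 0 + 1 − 1 = 2.

H_0 = Z^2,  H_1 = 0,  H_2 = Z,  H_3 = Z.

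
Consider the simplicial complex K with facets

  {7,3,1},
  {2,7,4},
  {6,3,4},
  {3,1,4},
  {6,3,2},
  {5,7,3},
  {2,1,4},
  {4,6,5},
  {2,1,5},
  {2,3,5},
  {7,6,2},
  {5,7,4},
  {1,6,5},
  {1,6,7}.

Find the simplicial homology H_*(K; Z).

H_0 = Z,  H_1 = Z^2,  H_2 = Z.

We work with the vertex ordering 1 < 2 < 3 < 4 < 5 < 6 < 7. The simplices of K, each written with vertices in increasing order, are:

  0-simplices (7): [1], [2], [3], [4], [5], [6], [7]
  1-simplices (21): [1,2], [1,3], [1,4], [1,5], [1,6], [1,7], [2,3], [2,4], [2,5], [2,6], [2,7], [3,4], [3,5], [3,6], [3,7], [4,5], [4,6], [4,7], [5,6], [5,7], [6,7]
  2-simplices (14): [1,2,4], [1,2,5], [1,3,4], [1,3,7], [1,5,6], [1,6,7], [2,3,5], [2,3,6], [2,4,7], [2,6,7], [3,4,6], [3,5,7], [4,5,6], [4,5,7]

giving chain groups C_0 ≅ Z^7, C_1 ≅ Z^21, C_2 ≅ Z^14.

Boundary ∂_1: C_1 → C_0 maps an edge to its endpoints' difference, ∂[p,q] = q − p.
The resulting 7×21 matrix has rank 6, and its Smith normal form has invariant factors (1,1,1,1,1,1).

The boundary map ∂_2: C_2 → C_1 sends each 2-simplex [p,q,r] to [q,r] − [p,r] + [p,q]. For instance
  ∂[1,2,5] = [2,5] − [1,5] + [1,2],
  ∂[2,4,7] = [4,7] − [2,7] + [2,4].
As a 21×14 matrix over Z this has rank 13, with invariant factors (1,1,1,1,1,1,1,1,1,1,1,1,1).

Reading off H_k = ker ∂_k / im ∂_{k+1}:

  H_0: rank C_0 − rank ∂_1 = 7 − 6 = 1, and the invariant factors of ∂_1 are all 1, so H_0 ≅ Z.
  H_1: rank ker ∂_1 − rank ∂_2 = (21 − 6) − 13 = 2, and the invariant factors of ∂_2 are all 1, so H_1 ≅ Z^2.
  H_2: rank ker ∂_2 − rank ∂_3 = (14 − 13) − 0 = 1, and there is no ∂_3, so H_2 ≅ Z.

(K is a triangulation of the torus T^2.)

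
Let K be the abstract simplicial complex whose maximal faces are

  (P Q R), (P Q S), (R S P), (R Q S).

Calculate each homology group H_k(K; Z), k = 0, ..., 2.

H_0 = Z,  H_1 = 0,  H_2 = Z.

We work with the vertex ordering P < Q < R < S. The simplices of K, each written with vertices in increasing order, are:

  0-simplices (4): P, Q, R, S
  1-simplices (6): PQ, PR, PS, QR, QS, RS
  2-simplices (4): PQR, PQS, PRS, QRS

so the chain groups are C_0 ≅ Z^4, C_1 ≅ Z^6, C_2 ≅ Z^4.

∂_1: C_1 → C_0 sends each edge [p,q] (with p < q) to q − p. For instance
  ∂QS = S − Q.
As a 4×6 matrix over Z this has rank 3, with invariant factors (1,1,1).

Boundary ∂_2: C_2 → C_1 sends each 2-simplex [p,q,r] to [q,r] − [p,r] + [p,q]. For instance
  ∂QRS = RS − QS + QR,
  ∂PRS = RS − PS + PR.
The resulting 6×4 matrix has rank 3, and its Smith normal form has invariant factors (1,1,1).

From H_k ≅ ker(∂_k) / im(∂_{k+1}) we obtain:

  H_0: rank C_0 − rank ∂_1 = 4 − 3 = 1, and the invariant factors of ∂_1 are all 1, so H_0 = Z.
  H_1: rank ker ∂_1 − rank ∂_2 = (6 − 3) − 3 = 0, and the invariant factors of ∂_2 are all 1, so H_1 = 0.
  H_2: rank ker ∂_2 − rank ∂_3 = (4 − 3) − 0 = 1, and there is no ∂_3, so H_2 = Z.

As a check, the Euler characteristic is 4 − 6 + 4 = 2, which agrees with 1 − 0 + 1 = 2.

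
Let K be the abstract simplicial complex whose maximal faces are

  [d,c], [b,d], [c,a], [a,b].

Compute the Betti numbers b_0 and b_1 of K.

K has 4 vertices, 4 edges.
rank ∂_0 = 0, rank ∂_1 = 3 ⇒ b_0 = 4 − 0 − 3 = 1; all invariant factors of ∂_1 are 1 so no torsion. So H_0 ≅ Z.
rank ∂_1 = 3, rank ∂_2 = 0 ⇒ b_1 = 4 − 3 − 0 = 1. So H_1 ≅ Z.

b_0 = 1, b_1 = 1.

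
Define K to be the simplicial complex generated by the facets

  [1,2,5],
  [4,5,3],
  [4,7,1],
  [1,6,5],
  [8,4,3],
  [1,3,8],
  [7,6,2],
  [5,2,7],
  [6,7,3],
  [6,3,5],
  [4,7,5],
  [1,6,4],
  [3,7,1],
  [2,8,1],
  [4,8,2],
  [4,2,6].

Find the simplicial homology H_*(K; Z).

H_0 ≅ Z,  H_1 ≅ Z^2,  H_2 ≅ Z.

Fix the vertex order 1 < 2 < 3 < 4 < 5 < 6 < 7 < 8 and write every simplex with vertices in increasing order. Then dim K = 2 and the simplices of K are:

  0-simplices (8): [1], [2], [3], [4], [5], [6], [7], [8]
  1-simplices (24): (24 of them)
  2-simplices (16): [1,2,5], [1,2,8], [1,3,7], [1,3,8], [1,4,6], [1,4,7], [1,5,6], [2,4,6], [2,4,8], [2,5,7], [2,6,7], [3,4,5], [3,4,8], [3,5,6], [3,6,7], [4,5,7]

Hence C_0 ≅ Z^8, C_1 ≅ Z^24, C_2 ≅ Z^16.

∂_1: C_1 → C_0 sends each edge [p,q] (with p < q) to q − p. For instance
  ∂[3,4] = [4] − [3].
The resulting 8×24 matrix has rank 7, and its Smith normal form has invariant factors (1,1,1,1,1,1,1).

∂_2: C_2 → C_1 sends each 2-simplex [p,q,r] to [q,r] − [p,r] + [p,q]. For instance
  ∂[1,3,7] = [3,7] − [1,7] + [1,3],
  ∂[3,6,7] = [6,7] − [3,7] + [3,6].
As a 24×16 matrix over Z this has rank 15, with invariant factors (1,1,1,1,1,1,1,1,1,1,1,1,1,1,1).

Reading off H_k = ker ∂_k / im ∂_{k+1}:

  H_0: rank C_0 − rank ∂_1 = 8 − 7 = 1, and the invariant factors of ∂_1 are all 1, so H_0 = Z.
  H_1: rank ker ∂_1 − rank ∂_2 = (24 − 7) − 15 = 2, and the invariant factors of ∂_2 are all 1, so H_1 = Z^2.
  H_2: rank ker ∂_2 − rank ∂_3 = (16 − 15) − 0 = 1, and there is no ∂_3, so H_2 = Z.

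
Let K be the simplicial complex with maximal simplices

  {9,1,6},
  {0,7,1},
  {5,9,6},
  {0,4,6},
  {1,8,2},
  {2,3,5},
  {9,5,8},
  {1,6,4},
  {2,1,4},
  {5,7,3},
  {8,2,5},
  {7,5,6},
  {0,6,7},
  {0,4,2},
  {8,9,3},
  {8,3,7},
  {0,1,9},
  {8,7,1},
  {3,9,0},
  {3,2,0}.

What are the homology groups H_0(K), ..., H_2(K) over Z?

H_0 ≅ Z,  H_1 ≅ Z ⊕ Z/2,  H_2 = 0.

Order the vertices as 0 < 1 < 2 < 3 < 4 < 5 < 6 < 7 < 8 < 9. Listing each simplex with vertices in this order, K has dimension 2 with simplices:

  0-simplices (10): [0], [1], [2], [3], [4], [5], [6], [7], [8], [9]
  1-simplices (30): (30 of them)
  2-simplices (20): (20 of them)

giving chain groups C_0 ≅ Z^10, C_1 ≅ Z^30, C_2 ≅ Z^20.

Boundary ∂_1: C_1 → C_0 is given by ∂[p,q] = [q] − [p].
The 10×30 boundary matrix has rank 9 and Smith normal form diag(1,1,1,1,1,1,1,1,1).

∂_2: C_2 → C_1 acts by ∂[p,q,r] = [q,r] − [p,r] + [p,q]. For instance
  ∂[5,6,9] = [6,9] − [5,9] + [5,6],
  ∂[0,2,4] = [2,4] − [0,4] + [0,2].
This gives a 30×20 integer matrix of rank 20; reducing to Smith normal form yields diagonal entries (1,1,1,1,1,1,1,1,1,1,1,1,1,1,1,1,1,1,1,2).

From H_k ≅ ker(∂_k) / im(∂_{k+1}) we obtain:

  H_0: rank C_0 − rank ∂_1 = 10 − 9 = 1, and the invariant factors of ∂_1 are all 1, so H_0 ≅ Z.
  H_1: rank ker ∂_1 − rank ∂_2 = (30 − 9) − 20 = 1, and ∂_2 has invariant factor 2 > 1, so H_1 ≅ Z ⊕ Z/2.
  H_2: rank ker ∂_2 − rank ∂_3 = (20 − 20) − 0 = 0, and there is no ∂_3, so H_2 ≅ 0.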